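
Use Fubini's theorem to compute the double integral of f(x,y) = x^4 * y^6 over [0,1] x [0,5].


By Fubini's theorem, the double integral factors as a product of single integrals:
Step 1: integral_0^1 x^4 dx = [x^5/5] from 0 to 1
     = 1^5/5 = 0.2
Step 2: integral_0^5 y^6 dy = [y^7/7] from 0 to 5
     = 5^7/7 = 11160.714286
Step 3: Double integral = 0.2 * 11160.714286 = 2232.142857


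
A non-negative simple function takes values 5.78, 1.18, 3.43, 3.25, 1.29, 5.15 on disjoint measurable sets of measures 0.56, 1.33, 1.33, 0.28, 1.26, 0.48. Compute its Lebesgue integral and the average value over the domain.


Step 1: Integral = sum(value_i * measure_i)
= 5.78*0.56 + 1.18*1.33 + 3.43*1.33 + 3.25*0.28 + 1.29*1.26 + 5.15*0.48
= 3.2368 + 1.5694 + 4.5619 + 0.91 + 1.6254 + 2.472
= 14.3755
Step 2: Total measure of domain = 0.56 + 1.33 + 1.33 + 0.28 + 1.26 + 0.48 = 5.24
Step 3: Average value = 14.3755 / 5.24 = 2.743416


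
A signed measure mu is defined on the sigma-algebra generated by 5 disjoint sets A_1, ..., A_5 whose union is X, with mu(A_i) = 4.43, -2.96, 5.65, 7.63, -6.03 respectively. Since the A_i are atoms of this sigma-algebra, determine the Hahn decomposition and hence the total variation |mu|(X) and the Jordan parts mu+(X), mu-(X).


Step 1: Every measurable set is a union of atoms (the cells / points), so a Hahn decomposition is
  obtained by grouping atoms by sign: P = union of atoms with mu > 0, N = union of the remaining atoms.
  Atoms in P (indices): 1, 3, 4;  atoms in N (indices): 2, 5
  Positive values: 4.43, 5.65, 7.63
  Negative values: -2.96, -6.03
Step 2: mu+(X) = mu(P) = sum of positive atom values = 17.71
Step 3: mu-(X) = -mu(N) = sum of |negative atom values| = 8.99
Step 4: |mu|(X) = mu+(X) + mu-(X) = 17.71 + 8.99 = 26.7


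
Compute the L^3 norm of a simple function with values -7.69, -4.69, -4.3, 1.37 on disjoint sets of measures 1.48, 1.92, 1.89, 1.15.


Step 1: Compute |f_i|^3 for each value:
  |-7.69|^3 = 454.756609
  |-4.69|^3 = 103.161709
  |-4.3|^3 = 79.507
  |1.37|^3 = 2.571353
Step 2: Multiply by measures and sum:
  454.756609 * 1.48 = 673.039781
  103.161709 * 1.92 = 198.070481
  79.507 * 1.89 = 150.26823
  2.571353 * 1.15 = 2.957056
Sum = 673.039781 + 198.070481 + 150.26823 + 2.957056 = 1024.335549
Step 3: Take the p-th root:
||f||_3 = (1024.335549)^(1/3) = 10.080469


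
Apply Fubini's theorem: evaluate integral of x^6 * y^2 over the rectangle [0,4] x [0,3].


By Fubini's theorem, the double integral factors as a product of single integrals:
Step 1: integral_0^4 x^6 dx = [x^7/7] from 0 to 4
     = 4^7/7 = 2340.571429
Step 2: integral_0^3 y^2 dy = [y^3/3] from 0 to 3
     = 3^3/3 = 9
Step 3: Double integral = 2340.571429 * 9 = 21065.142857


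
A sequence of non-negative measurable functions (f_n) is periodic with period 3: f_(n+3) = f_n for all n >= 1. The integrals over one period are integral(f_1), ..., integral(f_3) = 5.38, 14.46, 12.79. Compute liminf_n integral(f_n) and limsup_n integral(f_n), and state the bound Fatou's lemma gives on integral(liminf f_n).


The sequence (integral(f_n)) is periodic with period 3, repeating the values 5.38, 14.46, 12.79 indefinitely.
Step 1: For a periodic sequence, every tail (a_m, a_(m+1), ...) contains all 3 period values infinitely often.
Step 2: Hence inf of every tail = min of the period values = min(5.38, 14.46, 12.79) = 5.38.
        liminf_n integral(f_n) = sup over m of (inf of tail from m) = 5.38.
Step 3: Similarly sup of every tail = max of the period values = 14.46.
        limsup_n integral(f_n) = 14.46.
Step 4: Fatou's lemma: integral(liminf_n f_n) <= liminf_n integral(f_n) = 5.38.
        So the integral of the pointwise liminf is at most 5.38.


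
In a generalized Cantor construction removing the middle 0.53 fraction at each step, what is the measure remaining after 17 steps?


Step 1: At each step, fraction remaining = 1 - 0.53 = 0.47
Step 2: After 17 steps, measure = (0.47)^17
Result = 2.664794e-06


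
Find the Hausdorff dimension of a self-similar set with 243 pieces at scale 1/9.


For a self-similar set with N copies scaled by 1/r:
dim_H = log(N)/log(r) = log(243)/log(9)
= 5.493061/2.197225
= 2.5


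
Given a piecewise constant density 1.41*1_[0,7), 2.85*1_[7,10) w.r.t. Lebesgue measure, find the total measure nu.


Integrate each piece of the Radon-Nikodym derivative:
Step 1: integral_0^7 1.41 dx = 1.41*(7-0) = 1.41*7 = 9.87
Step 2: integral_7^10 2.85 dx = 2.85*(10-7) = 2.85*3 = 8.55
Total: 9.87 + 8.55 = 18.42


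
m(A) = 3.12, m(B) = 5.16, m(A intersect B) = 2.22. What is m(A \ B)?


m(A \ B) = m(A) - m(A n B)
= 3.12 - 2.22
= 0.9


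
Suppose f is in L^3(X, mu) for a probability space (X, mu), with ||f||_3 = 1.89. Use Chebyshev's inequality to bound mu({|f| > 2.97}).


Chebyshev/Markov inequality: mu(|f| > eps) <= (||f||_p / eps)^p
Step 1: ||f||_3 / eps = 1.89 / 2.97 = 0.636364
Step 2: Raise to power p = 3:
  (0.636364)^3 = 0.257701
Step 3: Therefore mu(|f| > 2.97) <= 0.257701


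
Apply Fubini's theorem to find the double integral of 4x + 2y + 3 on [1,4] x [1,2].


By Fubini, integrate in x first, then y.
Step 1: Fix y, integrate over x in [1,4]:
  integral(4x + 2y + 3, x=1..4)
  = 4*(4^2 - 1^2)/2 + (2y + 3)*(4 - 1)
  = 30 + (2y + 3)*3
  = 30 + 6y + 9
  = 39 + 6y
Step 2: Integrate over y in [1,2]:
  integral(39 + 6y, y=1..2)
  = 39*1 + 6*(2^2 - 1^2)/2
  = 39 + 9
  = 48


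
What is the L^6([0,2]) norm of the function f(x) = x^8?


Step 1: ||f||_6 = (integral_0^2 |x^8|^6 dx)^(1/6)
     = (integral_0^2 x^48 dx)^(1/6)
Step 2: integral_0^2 x^48 dx = [x^49/(49)] from 0 to 2 = 2^49/49
     = 562949953421312/49 = 1.148877e+13
Step 3: ||f||_6 = (1.148877e+13)^(1/6) = 150.214648


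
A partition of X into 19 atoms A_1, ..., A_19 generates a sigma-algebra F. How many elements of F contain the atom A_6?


Each element of F is a union of some subset S of the 19 atoms.
The element contains A_6 iff A_6 is in S.
So we count subsets S of {A_1,...,A_19} with A_6 in S: choose freely among the other 18 atoms.
Count = 2^(19-1) = 2^18 = 262144.


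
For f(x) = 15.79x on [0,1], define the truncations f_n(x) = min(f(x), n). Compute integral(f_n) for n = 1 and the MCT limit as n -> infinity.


f(x) = 15.79x on [0,1]; f_n(x) = min(15.79x, n). At n = 1:
Step 1: f(x) reaches 1 at x = 1/15.79 = 0.063331
Step 2: integral(f_1) = integral(15.79x, 0, 0.063331) + integral(1, 0.063331, 1)
       = 15.79*0.063331^2/2 + 1*(1 - 0.063331)
       = 0.031666 + 0.936669
       = 0.968334
Step 3: As n -> infinity, f_n increases to f, so by MCT integral(f_n) -> integral(f) = 15.79/2 = 7.895.
Convergence: integral(f_1) = 0.968334 -> 7.895 as n -> infinity


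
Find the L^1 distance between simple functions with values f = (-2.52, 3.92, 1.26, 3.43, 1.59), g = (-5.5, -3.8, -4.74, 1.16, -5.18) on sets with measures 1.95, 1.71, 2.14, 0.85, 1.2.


Step 1: Compute differences f_i - g_i:
  -2.52 - -5.5 = 2.98
  3.92 - -3.8 = 7.72
  1.26 - -4.74 = 6
  3.43 - 1.16 = 2.27
  1.59 - -5.18 = 6.77
Step 2: Compute |diff|^1 * measure for each set:
  |2.98|^1 * 1.95 = 2.98 * 1.95 = 5.811
  |7.72|^1 * 1.71 = 7.72 * 1.71 = 13.2012
  |6|^1 * 2.14 = 6 * 2.14 = 12.84
  |2.27|^1 * 0.85 = 2.27 * 0.85 = 1.9295
  |6.77|^1 * 1.2 = 6.77 * 1.2 = 8.124
Step 3: Sum = 41.9057
Step 4: ||f-g||_1 = (41.9057)^(1/1) = 41.9057


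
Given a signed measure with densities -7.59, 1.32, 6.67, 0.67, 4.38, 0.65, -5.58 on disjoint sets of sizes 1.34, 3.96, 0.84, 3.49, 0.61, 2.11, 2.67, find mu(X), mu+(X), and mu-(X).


Step 1: Compute signed measure on each set:
  Set 1: -7.59 * 1.34 = -10.1706
  Set 2: 1.32 * 3.96 = 5.2272
  Set 3: 6.67 * 0.84 = 5.6028
  Set 4: 0.67 * 3.49 = 2.3383
  Set 5: 4.38 * 0.61 = 2.6718
  Set 6: 0.65 * 2.11 = 1.3715
  Set 7: -5.58 * 2.67 = -14.8986
Step 2: Total signed measure = (-10.1706) + (5.2272) + (5.6028) + (2.3383) + (2.6718) + (1.3715) + (-14.8986)
     = -7.8576
Step 3: Positive part mu+(X) = sum of positive contributions = 17.2116
Step 4: Negative part mu-(X) = |sum of negative contributions| = 25.0692


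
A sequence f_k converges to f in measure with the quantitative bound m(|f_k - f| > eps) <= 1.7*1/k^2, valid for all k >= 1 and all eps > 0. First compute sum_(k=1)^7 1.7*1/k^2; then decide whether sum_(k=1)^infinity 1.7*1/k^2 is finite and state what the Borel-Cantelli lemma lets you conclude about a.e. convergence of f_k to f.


Step 1: List the terms 1.7*1/k^2 for k = 1 to 7:
  k=1: 1.7
  k=2: 0.425
  k=3: 0.188889
  k=4: 0.10625
  k=5: 0.068
  k=6: 0.047222
  k=7: 0.034694
Step 2: Partial sum = 1.7 + 0.425 + 0.188889 + 0.10625 + 0.068 + 0.047222 + 0.034694
     = 2.570055
Step 3: The full series sum_(k>=1) 1.7*1/k^2 converges (p-series with p = 2 > 1; a constant multiple of a convergent series converges).
Step 4: Fix eps > 0. Since sum_k m(|f_k - f| > eps) < infinity, the Borel-Cantelli lemma gives
        m(limsup_k {|f_k - f| > eps}) = 0, i.e. for a.e. x, |f_k(x) - f(x)| <= eps for all large k.
        Applying this with eps = 1/j for j = 1, 2, ... and intersecting the countably many full-measure sets,
        for a.e. x we get limsup_k |f_k(x) - f(x)| <= 1/j for every j, hence f_k -> f almost everywhere.
Conclusion: series converges; Borel-Cantelli yields f_k -> f a.e.


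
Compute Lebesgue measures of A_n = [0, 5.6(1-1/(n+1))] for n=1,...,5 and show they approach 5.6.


By continuity of measure from below: if A_n increases to A, then m(A_n) -> m(A).
Here A = [0, 5.6], so m(A) = 5.6
Step 1: a_1 = 5.6*(1 - 1/2) = 2.8, m(A_1) = 2.8
Step 2: a_2 = 5.6*(1 - 1/3) = 3.7333, m(A_2) = 3.7333
Step 3: a_3 = 5.6*(1 - 1/4) = 4.2, m(A_3) = 4.2
Step 4: a_4 = 5.6*(1 - 1/5) = 4.48, m(A_4) = 4.48
Step 5: a_5 = 5.6*(1 - 1/6) = 4.6667, m(A_5) = 4.6667
Limit: m(A_n) -> m([0,5.6]) = 5.6


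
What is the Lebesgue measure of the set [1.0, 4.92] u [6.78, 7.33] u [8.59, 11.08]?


For pairwise disjoint intervals, m(union) = sum of lengths.
= (4.92 - 1.0) + (7.33 - 6.78) + (11.08 - 8.59)
= 3.92 + 0.55 + 2.49
= 6.96


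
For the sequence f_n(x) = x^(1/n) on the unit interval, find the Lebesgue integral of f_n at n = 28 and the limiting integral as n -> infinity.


At n = 28: f_28(x) = x^(1/28).
Step 1: integral(x^(1/28), 0, 1) = [x^(1/28+1) / (1/28+1)] from 0 to 1
     = 1 / (1/28 + 1) = 1 / ((28+1)/28) = 28/(28+1)
     = 28/29 = 0.965517
Step 2: As n -> infinity, f_n(x) = x^(1/n) -> 1 for x in (0,1], and f_n is increasing in n.
By MCT, lim_n integral(f_n) = integral(lim_n f_n) = integral(1, 0, 1) = 1.
Step 3: Verify convergence: 28/29 = 0.965517 -> 1


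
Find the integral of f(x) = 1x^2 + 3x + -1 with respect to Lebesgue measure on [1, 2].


The Lebesgue integral of a Riemann-integrable function agrees with the Riemann integral.
Antiderivative F(x) = (1/3)x^3 + (3/2)x^2 + -1x
F(2) = (1/3)*2^3 + (3/2)*2^2 + -1*2
     = (1/3)*8 + (3/2)*4 + -1*2
     = 2.666667 + 6 + -2
     = 6.666667
F(1) = 0.833333
Integral = F(2) - F(1) = 6.666667 - 0.833333 = 5.833333


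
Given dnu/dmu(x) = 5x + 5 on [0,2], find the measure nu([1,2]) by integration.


nu(A) = integral_A (dnu/dmu) dmu = integral_1^2 (5x + 5) dx
Step 1: Antiderivative F(x) = (5/2)x^2 + 5x
Step 2: F(2) = (5/2)*2^2 + 5*2 = 10 + 10 = 20
Step 3: F(1) = (5/2)*1^2 + 5*1 = 2.5 + 5 = 7.5
Step 4: nu([1,2]) = F(2) - F(1) = 20 - 7.5 = 12.5


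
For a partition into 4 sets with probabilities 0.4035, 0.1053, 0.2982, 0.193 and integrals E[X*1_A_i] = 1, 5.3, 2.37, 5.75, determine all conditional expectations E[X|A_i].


For each cell A_i: E[X|A_i] = E[X*1_A_i] / P(A_i)
Step 1: E[X|A_1] = 1 / 0.4035 = 2.478315
Step 2: E[X|A_2] = 5.3 / 0.1053 = 50.332384
Step 3: E[X|A_3] = 2.37 / 0.2982 = 7.947686
Step 4: E[X|A_4] = 5.75 / 0.193 = 29.792746
Verification: E[X] = sum E[X*1_A_i] = 1 + 5.3 + 2.37 + 5.75 = 14.42


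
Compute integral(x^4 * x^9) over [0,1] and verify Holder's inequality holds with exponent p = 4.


Step 1: Exact integral of f*g = integral(x^13, 0, 1) = 1/14
     = 0.071429
Step 2: Holder bound with p=4, q=1.333333:
  ||f||_p = (integral x^16 dx)^(1/4) = (1/17)^(1/4) = 0.492479
  ||g||_q = (integral x^12 dx)^(1/1.333333) = (1/13)^(1/1.333333) = 0.146064
Step 3: Holder bound = ||f||_p * ||g||_q = 0.492479 * 0.146064 = 0.071933
Verification: 0.071429 <= 0.071933 (Holder holds)


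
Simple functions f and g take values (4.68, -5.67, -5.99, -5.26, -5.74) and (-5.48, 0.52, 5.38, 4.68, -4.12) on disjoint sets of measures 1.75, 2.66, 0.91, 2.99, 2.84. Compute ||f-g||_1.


Step 1: Compute differences f_i - g_i:
  4.68 - -5.48 = 10.16
  -5.67 - 0.52 = -6.19
  -5.99 - 5.38 = -11.37
  -5.26 - 4.68 = -9.94
  -5.74 - -4.12 = -1.62
Step 2: Compute |diff|^1 * measure for each set:
  |10.16|^1 * 1.75 = 10.16 * 1.75 = 17.78
  |-6.19|^1 * 2.66 = 6.19 * 2.66 = 16.4654
  |-11.37|^1 * 0.91 = 11.37 * 0.91 = 10.3467
  |-9.94|^1 * 2.99 = 9.94 * 2.99 = 29.7206
  |-1.62|^1 * 2.84 = 1.62 * 2.84 = 4.6008
Step 3: Sum = 78.9135
Step 4: ||f-g||_1 = (78.9135)^(1/1) = 78.9135


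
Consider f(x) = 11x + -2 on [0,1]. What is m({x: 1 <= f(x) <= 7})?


f^(-1)([1, 7]) = {x : 1 <= 11x + -2 <= 7}
Solving: (1 - -2)/11 <= x <= (7 - -2)/11
= [0.272727, 0.818182]
Intersecting with [0,1]: [0.272727, 0.818182]
Measure = 0.818182 - 0.272727 = 0.545455


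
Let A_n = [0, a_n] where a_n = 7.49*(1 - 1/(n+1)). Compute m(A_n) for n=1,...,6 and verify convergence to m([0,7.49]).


By continuity of measure from below: if A_n increases to A, then m(A_n) -> m(A).
Here A = [0, 7.49], so m(A) = 7.49
Step 1: a_1 = 7.49*(1 - 1/2) = 3.745, m(A_1) = 3.745
Step 2: a_2 = 7.49*(1 - 1/3) = 4.9933, m(A_2) = 4.9933
Step 3: a_3 = 7.49*(1 - 1/4) = 5.6175, m(A_3) = 5.6175
Step 4: a_4 = 7.49*(1 - 1/5) = 5.992, m(A_4) = 5.992
Step 5: a_5 = 7.49*(1 - 1/6) = 6.2417, m(A_5) = 6.2417
Step 6: a_6 = 7.49*(1 - 1/7) = 6.42, m(A_6) = 6.42
Limit: m(A_n) -> m([0,7.49]) = 7.49


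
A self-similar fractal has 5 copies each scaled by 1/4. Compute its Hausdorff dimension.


For a self-similar set with N copies scaled by 1/r:
dim_H = log(N)/log(r) = log(5)/log(4)
= 1.609438/1.386294
= 1.160964


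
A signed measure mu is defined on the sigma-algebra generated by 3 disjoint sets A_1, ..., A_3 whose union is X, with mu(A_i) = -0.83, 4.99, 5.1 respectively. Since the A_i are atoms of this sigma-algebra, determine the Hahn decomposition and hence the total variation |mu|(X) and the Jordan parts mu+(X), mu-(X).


Step 1: Every measurable set is a union of atoms (the cells / points), so a Hahn decomposition is
  obtained by grouping atoms by sign: P = union of atoms with mu > 0, N = union of the remaining atoms.
  Atoms in P (indices): 2, 3;  atoms in N (indices): 1
  Positive values: 4.99, 5.1
  Negative values: -0.83
Step 2: mu+(X) = mu(P) = sum of positive atom values = 10.09
Step 3: mu-(X) = -mu(N) = sum of |negative atom values| = 0.83
Step 4: |mu|(X) = mu+(X) + mu-(X) = 10.09 + 0.83 = 10.92


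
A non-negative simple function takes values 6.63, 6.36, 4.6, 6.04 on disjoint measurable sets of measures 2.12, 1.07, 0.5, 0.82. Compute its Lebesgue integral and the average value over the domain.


Step 1: Integral = sum(value_i * measure_i)
= 6.63*2.12 + 6.36*1.07 + 4.6*0.5 + 6.04*0.82
= 14.0556 + 6.8052 + 2.3 + 4.9528
= 28.1136
Step 2: Total measure of domain = 2.12 + 1.07 + 0.5 + 0.82 = 4.51
Step 3: Average value = 28.1136 / 4.51 = 6.233614


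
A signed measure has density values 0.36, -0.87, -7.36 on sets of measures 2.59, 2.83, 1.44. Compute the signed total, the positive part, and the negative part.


Step 1: Compute signed measure on each set:
  Set 1: 0.36 * 2.59 = 0.9324
  Set 2: -0.87 * 2.83 = -2.4621
  Set 3: -7.36 * 1.44 = -10.5984
Step 2: Total signed measure = (0.9324) + (-2.4621) + (-10.5984)
     = -12.1281
Step 3: Positive part mu+(X) = sum of positive contributions = 0.9324
Step 4: Negative part mu-(X) = |sum of negative contributions| = 13.0605


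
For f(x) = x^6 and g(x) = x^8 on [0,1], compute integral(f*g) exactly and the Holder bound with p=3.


Step 1: Exact integral of f*g = integral(x^14, 0, 1) = 1/15
     = 0.066667
Step 2: Holder bound with p=3, q=1.5:
  ||f||_p = (integral x^18 dx)^(1/3) = (1/19)^(1/3) = 0.374756
  ||g||_q = (integral x^12 dx)^(1/1.5) = (1/13)^(1/1.5) = 0.180872
Step 3: Holder bound = ||f||_p * ||g||_q = 0.374756 * 0.180872 = 0.067783
Verification: 0.066667 <= 0.067783 (Holder holds)


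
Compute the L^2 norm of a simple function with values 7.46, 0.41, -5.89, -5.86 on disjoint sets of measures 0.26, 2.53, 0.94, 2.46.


Step 1: Compute |f_i|^2 for each value:
  |7.46|^2 = 55.6516
  |0.41|^2 = 0.1681
  |-5.89|^2 = 34.6921
  |-5.86|^2 = 34.3396
Step 2: Multiply by measures and sum:
  55.6516 * 0.26 = 14.469416
  0.1681 * 2.53 = 0.425293
  34.6921 * 0.94 = 32.610574
  34.3396 * 2.46 = 84.475416
Sum = 14.469416 + 0.425293 + 32.610574 + 84.475416 = 131.980699
Step 3: Take the p-th root:
||f||_2 = (131.980699)^(1/2) = 11.488285


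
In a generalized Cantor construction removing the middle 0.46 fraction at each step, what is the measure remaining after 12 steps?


Step 1: At each step, fraction remaining = 1 - 0.46 = 0.54
Step 2: After 12 steps, measure = (0.54)^12
Result = 6.147876e-04


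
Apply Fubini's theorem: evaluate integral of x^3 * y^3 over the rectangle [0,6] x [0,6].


By Fubini's theorem, the double integral factors as a product of single integrals:
Step 1: integral_0^6 x^3 dx = [x^4/4] from 0 to 6
     = 6^4/4 = 324
Step 2: integral_0^6 y^3 dy = [y^4/4] from 0 to 6
     = 6^4/4 = 324
Step 3: Double integral = 324 * 324 = 104976


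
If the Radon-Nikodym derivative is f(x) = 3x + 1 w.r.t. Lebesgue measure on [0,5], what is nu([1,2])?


nu(A) = integral_A (dnu/dmu) dmu = integral_1^2 (3x + 1) dx
Step 1: Antiderivative F(x) = (3/2)x^2 + 1x
Step 2: F(2) = (3/2)*2^2 + 1*2 = 6 + 2 = 8
Step 3: F(1) = (3/2)*1^2 + 1*1 = 1.5 + 1 = 2.5
Step 4: nu([1,2]) = F(2) - F(1) = 8 - 2.5 = 5.5


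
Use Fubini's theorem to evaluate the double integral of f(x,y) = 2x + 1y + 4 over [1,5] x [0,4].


By Fubini, integrate in x first, then y.
Step 1: Fix y, integrate over x in [1,5]:
  integral(2x + 1y + 4, x=1..5)
  = 2*(5^2 - 1^2)/2 + (1y + 4)*(5 - 1)
  = 24 + (1y + 4)*4
  = 24 + 4y + 16
  = 40 + 4y
Step 2: Integrate over y in [0,4]:
  integral(40 + 4y, y=0..4)
  = 40*4 + 4*(4^2 - 0^2)/2
  = 160 + 32
  = 192


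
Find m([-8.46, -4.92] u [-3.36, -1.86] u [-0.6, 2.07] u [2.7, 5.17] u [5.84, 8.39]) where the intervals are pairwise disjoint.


For pairwise disjoint intervals, m(union) = sum of lengths.
= (-4.92 - -8.46) + (-1.86 - -3.36) + (2.07 - -0.6) + (5.17 - 2.7) + (8.39 - 5.84)
= 3.54 + 1.5 + 2.67 + 2.47 + 2.55
= 12.73


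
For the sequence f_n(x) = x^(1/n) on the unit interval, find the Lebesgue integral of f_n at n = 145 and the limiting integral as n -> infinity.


At n = 145: f_145(x) = x^(1/145).
Step 1: integral(x^(1/145), 0, 1) = [x^(1/145+1) / (1/145+1)] from 0 to 1
     = 1 / (1/145 + 1) = 1 / ((145+1)/145) = 145/(145+1)
     = 145/146 = 0.993151
Step 2: As n -> infinity, f_n(x) = x^(1/n) -> 1 for x in (0,1], and f_n is increasing in n.
By MCT, lim_n integral(f_n) = integral(lim_n f_n) = integral(1, 0, 1) = 1.
Step 3: Verify convergence: 145/146 = 0.993151 -> 1


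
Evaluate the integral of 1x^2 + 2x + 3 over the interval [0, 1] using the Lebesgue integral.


The Lebesgue integral of a Riemann-integrable function agrees with the Riemann integral.
Antiderivative F(x) = (1/3)x^3 + (2/2)x^2 + 3x
F(1) = (1/3)*1^3 + (2/2)*1^2 + 3*1
     = (1/3)*1 + (2/2)*1 + 3*1
     = 0.333333 + 1 + 3
     = 4.333333
F(0) = 0.0
Integral = F(1) - F(0) = 4.333333 - 0.0 = 4.333333


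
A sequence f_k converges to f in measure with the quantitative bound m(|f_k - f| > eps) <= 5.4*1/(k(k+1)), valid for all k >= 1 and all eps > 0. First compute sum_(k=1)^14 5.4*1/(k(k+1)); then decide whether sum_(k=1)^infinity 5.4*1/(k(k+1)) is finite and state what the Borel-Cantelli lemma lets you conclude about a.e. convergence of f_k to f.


Step 1: List the terms 5.4*1/(k(k+1)) for k = 1 to 14:
  k=1: 2.7
  k=2: 0.9
  k=3: 0.45
  k=4: 0.27
  k=5: 0.18
  k=6: 0.128571
  k=7: 0.096429
  k=8: 0.075
  k=9: 0.06
  k=10: 0.049091
  k=11: 0.040909
  k=12: 0.034615
  k=13: 0.02967
  k=14: 0.025714
Step 2: Partial sum = 2.7 + 0.9 + 0.45 + 0.27 + 0.18 + 0.128571 + 0.096429 + 0.075 + 0.06 + 0.049091 + 0.040909 + 0.034615 + 0.02967 + 0.025714
     = 5.04
Step 3: The full series sum_(k>=1) 5.4*1/(k(k+1)) converges (telescoping series sum 1/(k(k+1)) = 1; a constant multiple of a convergent series converges).
Step 4: Fix eps > 0. Since sum_k m(|f_k - f| > eps) < infinity, the Borel-Cantelli lemma gives
        m(limsup_k {|f_k - f| > eps}) = 0, i.e. for a.e. x, |f_k(x) - f(x)| <= eps for all large k.
        Applying this with eps = 1/j for j = 1, 2, ... and intersecting the countably many full-measure sets,
        for a.e. x we get limsup_k |f_k(x) - f(x)| <= 1/j for every j, hence f_k -> f almost everywhere.
Conclusion: series converges; Borel-Cantelli yields f_k -> f a.e.


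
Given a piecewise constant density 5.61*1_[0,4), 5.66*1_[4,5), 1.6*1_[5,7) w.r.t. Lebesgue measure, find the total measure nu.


Integrate each piece of the Radon-Nikodym derivative:
Step 1: integral_0^4 5.61 dx = 5.61*(4-0) = 5.61*4 = 22.44
Step 2: integral_4^5 5.66 dx = 5.66*(5-4) = 5.66*1 = 5.66
Step 3: integral_5^7 1.6 dx = 1.6*(7-5) = 1.6*2 = 3.2
Total: 22.44 + 5.66 + 3.2 = 31.3


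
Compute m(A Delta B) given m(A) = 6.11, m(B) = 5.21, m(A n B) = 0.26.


m(A Delta B) = m(A) + m(B) - 2*m(A n B)
= 6.11 + 5.21 - 2*0.26
= 6.11 + 5.21 - 0.52
= 10.8


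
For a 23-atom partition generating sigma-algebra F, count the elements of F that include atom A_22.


Each element of F is a union of some subset S of the 23 atoms.
The element contains A_22 iff A_22 is in S.
So we count subsets S of {A_1,...,A_23} with A_22 in S: choose freely among the other 22 atoms.
Count = 2^(23-1) = 2^22 = 4194304.


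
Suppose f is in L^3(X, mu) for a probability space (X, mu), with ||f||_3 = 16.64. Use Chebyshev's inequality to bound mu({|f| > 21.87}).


Chebyshev/Markov inequality: mu(|f| > eps) <= (||f||_p / eps)^p
Step 1: ||f||_3 / eps = 16.64 / 21.87 = 0.76086
Step 2: Raise to power p = 3:
  (0.76086)^3 = 0.440467
Step 3: Therefore mu(|f| > 21.87) <= 0.440467


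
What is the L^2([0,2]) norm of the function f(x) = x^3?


Step 1: ||f||_2 = (integral_0^2 |x^3|^2 dx)^(1/2)
     = (integral_0^2 x^6 dx)^(1/2)
Step 2: integral_0^2 x^6 dx = [x^7/(7)] from 0 to 2 = 2^7/7
     = 128/7 = 18.285714
Step 3: ||f||_2 = (18.285714)^(1/2) = 4.27618


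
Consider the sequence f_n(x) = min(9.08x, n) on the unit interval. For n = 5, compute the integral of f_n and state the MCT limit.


f(x) = 9.08x on [0,1]; f_n(x) = min(9.08x, n). At n = 5:
Step 1: f(x) reaches 5 at x = 5/9.08 = 0.550661
Step 2: integral(f_5) = integral(9.08x, 0, 0.550661) + integral(5, 0.550661, 1)
       = 9.08*0.550661^2/2 + 5*(1 - 0.550661)
       = 1.376652 + 2.246696
       = 3.623348
Step 3: As n -> infinity, f_n increases to f, so by MCT integral(f_n) -> integral(f) = 9.08/2 = 4.54.
Convergence: integral(f_5) = 3.623348 -> 4.54 as n -> infinity


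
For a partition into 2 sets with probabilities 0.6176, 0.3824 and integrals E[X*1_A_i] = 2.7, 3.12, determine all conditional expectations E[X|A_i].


For each cell A_i: E[X|A_i] = E[X*1_A_i] / P(A_i)
Step 1: E[X|A_1] = 2.7 / 0.6176 = 4.371762
Step 2: E[X|A_2] = 3.12 / 0.3824 = 8.158996
Verification: E[X] = sum E[X*1_A_i] = 2.7 + 3.12 = 5.82


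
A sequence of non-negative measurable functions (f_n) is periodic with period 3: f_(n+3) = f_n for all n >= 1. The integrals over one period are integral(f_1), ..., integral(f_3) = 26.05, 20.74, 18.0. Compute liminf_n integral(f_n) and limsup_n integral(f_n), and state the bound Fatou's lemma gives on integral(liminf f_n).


The sequence (integral(f_n)) is periodic with period 3, repeating the values 26.05, 20.74, 18.0 indefinitely.
Step 1: For a periodic sequence, every tail (a_m, a_(m+1), ...) contains all 3 period values infinitely often.
Step 2: Hence inf of every tail = min of the period values = min(26.05, 20.74, 18.0) = 18.
        liminf_n integral(f_n) = sup over m of (inf of tail from m) = 18.
Step 3: Similarly sup of every tail = max of the period values = 26.05.
        limsup_n integral(f_n) = 26.05.
Step 4: Fatou's lemma: integral(liminf_n f_n) <= liminf_n integral(f_n) = 18.
        So the integral of the pointwise liminf is at most 18.


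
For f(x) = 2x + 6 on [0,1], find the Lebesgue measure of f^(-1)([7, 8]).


f^(-1)([7, 8]) = {x : 7 <= 2x + 6 <= 8}
Solving: (7 - 6)/2 <= x <= (8 - 6)/2
= [0.5, 1]
Intersecting with [0,1]: [0.5, 1]
Measure = 1 - 0.5 = 0.5


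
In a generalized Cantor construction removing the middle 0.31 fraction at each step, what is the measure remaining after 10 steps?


Step 1: At each step, fraction remaining = 1 - 0.31 = 0.69
Step 2: After 10 steps, measure = (0.69)^10
Result = 0.024462


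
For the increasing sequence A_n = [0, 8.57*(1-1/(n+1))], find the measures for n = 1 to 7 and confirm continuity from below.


By continuity of measure from below: if A_n increases to A, then m(A_n) -> m(A).
Here A = [0, 8.57], so m(A) = 8.57
Step 1: a_1 = 8.57*(1 - 1/2) = 4.285, m(A_1) = 4.285
Step 2: a_2 = 8.57*(1 - 1/3) = 5.7133, m(A_2) = 5.7133
Step 3: a_3 = 8.57*(1 - 1/4) = 6.4275, m(A_3) = 6.4275
Step 4: a_4 = 8.57*(1 - 1/5) = 6.856, m(A_4) = 6.856
Step 5: a_5 = 8.57*(1 - 1/6) = 7.1417, m(A_5) = 7.1417
Step 6: a_6 = 8.57*(1 - 1/7) = 7.3457, m(A_6) = 7.3457
Step 7: a_7 = 8.57*(1 - 1/8) = 7.4988, m(A_7) = 7.4988
Limit: m(A_n) -> m([0,8.57]) = 8.57


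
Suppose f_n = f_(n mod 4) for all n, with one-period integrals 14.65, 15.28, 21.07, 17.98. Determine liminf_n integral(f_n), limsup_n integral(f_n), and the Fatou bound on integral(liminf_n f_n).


The sequence (integral(f_n)) is periodic with period 4, repeating the values 14.65, 15.28, 21.07, 17.98 indefinitely.
Step 1: For a periodic sequence, every tail (a_m, a_(m+1), ...) contains all 4 period values infinitely often.
Step 2: Hence inf of every tail = min of the period values = min(14.65, 15.28, 21.07, 17.98) = 14.65.
        liminf_n integral(f_n) = sup over m of (inf of tail from m) = 14.65.
Step 3: Similarly sup of every tail = max of the period values = 21.07.
        limsup_n integral(f_n) = 21.07.
Step 4: Fatou's lemma: integral(liminf_n f_n) <= liminf_n integral(f_n) = 14.65.
        So the integral of the pointwise liminf is at most 14.65.


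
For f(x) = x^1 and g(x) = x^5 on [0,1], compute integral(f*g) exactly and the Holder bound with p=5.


Step 1: Exact integral of f*g = integral(x^6, 0, 1) = 1/7
     = 0.142857
Step 2: Holder bound with p=5, q=1.25:
  ||f||_p = (integral x^5 dx)^(1/5) = (1/6)^(1/5) = 0.698827
  ||g||_q = (integral x^6.25 dx)^(1/1.25) = (1/7.25)^(1/1.25) = 0.204989
Step 3: Holder bound = ||f||_p * ||g||_q = 0.698827 * 0.204989 = 0.143252
Verification: 0.142857 <= 0.143252 (Holder holds)


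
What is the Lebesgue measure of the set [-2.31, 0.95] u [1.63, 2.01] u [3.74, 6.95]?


For pairwise disjoint intervals, m(union) = sum of lengths.
= (0.95 - -2.31) + (2.01 - 1.63) + (6.95 - 3.74)
= 3.26 + 0.38 + 3.21
= 6.85


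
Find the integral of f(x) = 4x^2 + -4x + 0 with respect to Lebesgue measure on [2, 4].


The Lebesgue integral of a Riemann-integrable function agrees with the Riemann integral.
Antiderivative F(x) = (4/3)x^3 + (-4/2)x^2 + 0x
F(4) = (4/3)*4^3 + (-4/2)*4^2 + 0*4
     = (4/3)*64 + (-4/2)*16 + 0*4
     = 85.333333 + -32 + 0
     = 53.333333
F(2) = 2.666667
Integral = F(4) - F(2) = 53.333333 - 2.666667 = 50.666667


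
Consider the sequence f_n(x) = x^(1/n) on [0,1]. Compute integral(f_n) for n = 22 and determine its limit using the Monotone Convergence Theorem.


At n = 22: f_22(x) = x^(1/22).
Step 1: integral(x^(1/22), 0, 1) = [x^(1/22+1) / (1/22+1)] from 0 to 1
     = 1 / (1/22 + 1) = 1 / ((22+1)/22) = 22/(22+1)
     = 22/23 = 0.956522
Step 2: As n -> infinity, f_n(x) = x^(1/n) -> 1 for x in (0,1], and f_n is increasing in n.
By MCT, lim_n integral(f_n) = integral(lim_n f_n) = integral(1, 0, 1) = 1.
Step 3: Verify convergence: 22/23 = 0.956522 -> 1


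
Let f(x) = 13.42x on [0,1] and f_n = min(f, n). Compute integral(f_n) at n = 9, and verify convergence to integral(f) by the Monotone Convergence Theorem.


f(x) = 13.42x on [0,1]; f_n(x) = min(13.42x, n). At n = 9:
Step 1: f(x) reaches 9 at x = 9/13.42 = 0.670641
Step 2: integral(f_9) = integral(13.42x, 0, 0.670641) + integral(9, 0.670641, 1)
       = 13.42*0.670641^2/2 + 9*(1 - 0.670641)
       = 3.017884 + 2.964232
       = 5.982116
Step 3: As n -> infinity, f_n increases to f, so by MCT integral(f_n) -> integral(f) = 13.42/2 = 6.71.
Convergence: integral(f_9) = 5.982116 -> 6.71 as n -> infinity


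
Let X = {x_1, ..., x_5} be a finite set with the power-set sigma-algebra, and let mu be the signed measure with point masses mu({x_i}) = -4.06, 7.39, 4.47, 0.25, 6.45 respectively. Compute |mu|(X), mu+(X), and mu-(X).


Step 1: Every measurable set is a union of atoms (the cells / points), so a Hahn decomposition is
  obtained by grouping atoms by sign: P = union of atoms with mu > 0, N = union of the remaining atoms.
  Atoms in P (indices): 2, 3, 4, 5;  atoms in N (indices): 1
  Positive values: 7.39, 4.47, 0.25, 6.45
  Negative values: -4.06
Step 2: mu+(X) = mu(P) = sum of positive atom values = 18.56
Step 3: mu-(X) = -mu(N) = sum of |negative atom values| = 4.06
Step 4: |mu|(X) = mu+(X) + mu-(X) = 18.56 + 4.06 = 22.62


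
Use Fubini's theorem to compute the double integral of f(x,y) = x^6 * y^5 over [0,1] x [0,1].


By Fubini's theorem, the double integral factors as a product of single integrals:
Step 1: integral_0^1 x^6 dx = [x^7/7] from 0 to 1
     = 1^7/7 = 0.142857
Step 2: integral_0^1 y^5 dy = [y^6/6] from 0 to 1
     = 1^6/6 = 0.166667
Step 3: Double integral = 0.142857 * 0.166667 = 0.02381


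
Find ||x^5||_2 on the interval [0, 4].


Step 1: ||f||_2 = (integral_0^4 |x^5|^2 dx)^(1/2)
     = (integral_0^4 x^10 dx)^(1/2)
Step 2: integral_0^4 x^10 dx = [x^11/(11)] from 0 to 4 = 4^11/11
     = 4194304/11 = 381300.363636
Step 3: ||f||_2 = (381300.363636)^(1/2) = 617.495234


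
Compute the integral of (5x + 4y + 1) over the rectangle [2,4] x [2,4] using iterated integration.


By Fubini, integrate in x first, then y.
Step 1: Fix y, integrate over x in [2,4]:
  integral(5x + 4y + 1, x=2..4)
  = 5*(4^2 - 2^2)/2 + (4y + 1)*(4 - 2)
  = 30 + (4y + 1)*2
  = 30 + 8y + 2
  = 32 + 8y
Step 2: Integrate over y in [2,4]:
  integral(32 + 8y, y=2..4)
  = 32*2 + 8*(4^2 - 2^2)/2
  = 64 + 48
  = 112


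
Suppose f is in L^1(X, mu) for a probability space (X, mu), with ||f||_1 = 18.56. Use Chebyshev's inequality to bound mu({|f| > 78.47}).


Chebyshev/Markov inequality: mu(|f| > eps) <= (||f||_p / eps)^p
Step 1: ||f||_1 / eps = 18.56 / 78.47 = 0.236524
Step 2: Raise to power p = 1:
  (0.236524)^1 = 0.236524
Step 3: Therefore mu(|f| > 78.47) <= 0.236524


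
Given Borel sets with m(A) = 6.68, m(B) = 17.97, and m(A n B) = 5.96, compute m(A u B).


By inclusion-exclusion: m(A u B) = m(A) + m(B) - m(A n B)
= 6.68 + 17.97 - 5.96
= 18.69


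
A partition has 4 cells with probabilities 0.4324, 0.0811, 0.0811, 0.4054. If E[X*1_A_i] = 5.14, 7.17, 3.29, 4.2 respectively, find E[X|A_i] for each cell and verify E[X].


For each cell A_i: E[X|A_i] = E[X*1_A_i] / P(A_i)
Step 1: E[X|A_1] = 5.14 / 0.4324 = 11.887142
Step 2: E[X|A_2] = 7.17 / 0.0811 = 88.409371
Step 3: E[X|A_3] = 3.29 / 0.0811 = 40.567201
Step 4: E[X|A_4] = 4.2 / 0.4054 = 10.360138
Verification: E[X] = sum E[X*1_A_i] = 5.14 + 7.17 + 3.29 + 4.2 = 19.8


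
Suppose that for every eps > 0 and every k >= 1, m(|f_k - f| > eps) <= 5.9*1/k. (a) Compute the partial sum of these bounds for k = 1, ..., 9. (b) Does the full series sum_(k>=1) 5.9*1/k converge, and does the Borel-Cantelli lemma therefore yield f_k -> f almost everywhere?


Step 1: List the terms 5.9*1/k for k = 1 to 9:
  k=1: 5.9
  k=2: 2.95
  k=3: 1.966667
  k=4: 1.475
  k=5: 1.18
  k=6: 0.983333
  k=7: 0.842857
  k=8: 0.7375
  k=9: 0.655556
Step 2: Partial sum = 5.9 + 2.95 + 1.966667 + 1.475 + 1.18 + 0.983333 + 0.842857 + 0.7375 + 0.655556
     = 16.690913
Step 3: The full series sum_(k>=1) 5.9*1/k diverges (harmonic series, p = 1; a nonzero constant multiple of a divergent series diverges).
Step 4: The (first) Borel-Cantelli lemma requires a summable sequence of measures, so it does not apply here;
        from this bound alone no conclusion about a.e. convergence can be drawn (convergence in measure still
        gives an a.e.-convergent subsequence, but not a.e. convergence of the whole sequence).
Conclusion: series diverges; Borel-Cantelli is inconclusive about a.e. convergence of f_k.


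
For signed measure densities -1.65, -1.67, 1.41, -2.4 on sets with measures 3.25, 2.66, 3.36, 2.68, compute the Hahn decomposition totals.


Step 1: Compute signed measure on each set:
  Set 1: -1.65 * 3.25 = -5.3625
  Set 2: -1.67 * 2.66 = -4.4422
  Set 3: 1.41 * 3.36 = 4.7376
  Set 4: -2.4 * 2.68 = -6.432
Step 2: Total signed measure = (-5.3625) + (-4.4422) + (4.7376) + (-6.432)
     = -11.4991
Step 3: Positive part mu+(X) = sum of positive contributions = 4.7376
Step 4: Negative part mu-(X) = |sum of negative contributions| = 16.2367


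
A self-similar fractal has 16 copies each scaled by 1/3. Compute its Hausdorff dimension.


For a self-similar set with N copies scaled by 1/r:
dim_H = log(N)/log(r) = log(16)/log(3)
= 2.772589/1.098612
= 2.523719


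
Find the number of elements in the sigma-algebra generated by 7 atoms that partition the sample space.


Each element of the sigma-algebra is a union of some subset of the 7 atoms.
The number of such subsets is 2^7 = 128.


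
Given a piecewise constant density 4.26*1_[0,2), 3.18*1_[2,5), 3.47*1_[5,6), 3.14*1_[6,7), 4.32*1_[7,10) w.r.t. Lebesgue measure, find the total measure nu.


Integrate each piece of the Radon-Nikodym derivative:
Step 1: integral_0^2 4.26 dx = 4.26*(2-0) = 4.26*2 = 8.52
Step 2: integral_2^5 3.18 dx = 3.18*(5-2) = 3.18*3 = 9.54
Step 3: integral_5^6 3.47 dx = 3.47*(6-5) = 3.47*1 = 3.47
Step 4: integral_6^7 3.14 dx = 3.14*(7-6) = 3.14*1 = 3.14
Step 5: integral_7^10 4.32 dx = 4.32*(10-7) = 4.32*3 = 12.96
Total: 8.52 + 9.54 + 3.47 + 3.14 + 12.96 = 37.63


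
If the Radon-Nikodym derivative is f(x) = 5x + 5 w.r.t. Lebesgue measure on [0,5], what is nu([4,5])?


nu(A) = integral_A (dnu/dmu) dmu = integral_4^5 (5x + 5) dx
Step 1: Antiderivative F(x) = (5/2)x^2 + 5x
Step 2: F(5) = (5/2)*5^2 + 5*5 = 62.5 + 25 = 87.5
Step 3: F(4) = (5/2)*4^2 + 5*4 = 40 + 20 = 60
Step 4: nu([4,5]) = F(5) - F(4) = 87.5 - 60 = 27.5


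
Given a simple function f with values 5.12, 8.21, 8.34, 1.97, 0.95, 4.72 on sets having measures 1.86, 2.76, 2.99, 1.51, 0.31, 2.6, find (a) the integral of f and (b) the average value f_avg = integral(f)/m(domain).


Step 1: Integral = sum(value_i * measure_i)
= 5.12*1.86 + 8.21*2.76 + 8.34*2.99 + 1.97*1.51 + 0.95*0.31 + 4.72*2.6
= 9.5232 + 22.6596 + 24.9366 + 2.9747 + 0.2945 + 12.272
= 72.6606
Step 2: Total measure of domain = 1.86 + 2.76 + 2.99 + 1.51 + 0.31 + 2.6 = 12.03
Step 3: Average value = 72.6606 / 12.03 = 6.03995


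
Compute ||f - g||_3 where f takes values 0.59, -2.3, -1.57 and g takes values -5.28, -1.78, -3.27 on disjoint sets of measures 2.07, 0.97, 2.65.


Step 1: Compute differences f_i - g_i:
  0.59 - -5.28 = 5.87
  -2.3 - -1.78 = -0.52
  -1.57 - -3.27 = 1.7
Step 2: Compute |diff|^3 * measure for each set:
  |5.87|^3 * 2.07 = 202.262003 * 2.07 = 418.682346
  |-0.52|^3 * 0.97 = 0.140608 * 0.97 = 0.13639
  |1.7|^3 * 2.65 = 4.913 * 2.65 = 13.01945
Step 3: Sum = 431.838186
Step 4: ||f-g||_3 = (431.838186)^(1/3) = 7.558582


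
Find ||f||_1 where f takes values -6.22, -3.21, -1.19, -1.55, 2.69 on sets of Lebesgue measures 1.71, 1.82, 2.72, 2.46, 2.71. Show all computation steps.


Step 1: Compute |f_i|^1 for each value:
  |-6.22|^1 = 6.22
  |-3.21|^1 = 3.21
  |-1.19|^1 = 1.19
  |-1.55|^1 = 1.55
  |2.69|^1 = 2.69
Step 2: Multiply by measures and sum:
  6.22 * 1.71 = 10.6362
  3.21 * 1.82 = 5.8422
  1.19 * 2.72 = 3.2368
  1.55 * 2.46 = 3.813
  2.69 * 2.71 = 7.2899
Sum = 10.6362 + 5.8422 + 3.2368 + 3.813 + 7.2899 = 30.8181
Step 3: Take the p-th root:
||f||_1 = (30.8181)^(1/1) = 30.8181


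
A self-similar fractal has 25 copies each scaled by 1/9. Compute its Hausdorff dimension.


For a self-similar set with N copies scaled by 1/r:
dim_H = log(N)/log(r) = log(25)/log(9)
= 3.218876/2.197225
= 1.464974


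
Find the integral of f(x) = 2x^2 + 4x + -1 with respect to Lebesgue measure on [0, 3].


The Lebesgue integral of a Riemann-integrable function agrees with the Riemann integral.
Antiderivative F(x) = (2/3)x^3 + (4/2)x^2 + -1x
F(3) = (2/3)*3^3 + (4/2)*3^2 + -1*3
     = (2/3)*27 + (4/2)*9 + -1*3
     = 18 + 18 + -3
     = 33
F(0) = 0.0
Integral = F(3) - F(0) = 33 - 0.0 = 33


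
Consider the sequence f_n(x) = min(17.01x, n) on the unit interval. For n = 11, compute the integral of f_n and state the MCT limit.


f(x) = 17.01x on [0,1]; f_n(x) = min(17.01x, n). At n = 11:
Step 1: f(x) reaches 11 at x = 11/17.01 = 0.646678
Step 2: integral(f_11) = integral(17.01x, 0, 0.646678) + integral(11, 0.646678, 1)
       = 17.01*0.646678^2/2 + 11*(1 - 0.646678)
       = 3.556731 + 3.886537
       = 7.443269
Step 3: As n -> infinity, f_n increases to f, so by MCT integral(f_n) -> integral(f) = 17.01/2 = 8.505.
Convergence: integral(f_11) = 7.443269 -> 8.505 as n -> infinity


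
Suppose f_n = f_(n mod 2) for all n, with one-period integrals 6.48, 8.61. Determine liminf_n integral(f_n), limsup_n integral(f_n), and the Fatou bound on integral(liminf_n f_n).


The sequence (integral(f_n)) is periodic with period 2, repeating the values 6.48, 8.61 indefinitely.
Step 1: For a periodic sequence, every tail (a_m, a_(m+1), ...) contains all 2 period values infinitely often.
Step 2: Hence inf of every tail = min of the period values = min(6.48, 8.61) = 6.48.
        liminf_n integral(f_n) = sup over m of (inf of tail from m) = 6.48.
Step 3: Similarly sup of every tail = max of the period values = 8.61.
        limsup_n integral(f_n) = 8.61.
Step 4: Fatou's lemma: integral(liminf_n f_n) <= liminf_n integral(f_n) = 6.48.
        So the integral of the pointwise liminf is at most 6.48.


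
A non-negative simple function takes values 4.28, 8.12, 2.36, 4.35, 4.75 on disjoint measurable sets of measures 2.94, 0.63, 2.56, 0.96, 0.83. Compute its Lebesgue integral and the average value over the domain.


Step 1: Integral = sum(value_i * measure_i)
= 4.28*2.94 + 8.12*0.63 + 2.36*2.56 + 4.35*0.96 + 4.75*0.83
= 12.5832 + 5.1156 + 6.0416 + 4.176 + 3.9425
= 31.8589
Step 2: Total measure of domain = 2.94 + 0.63 + 2.56 + 0.96 + 0.83 = 7.92
Step 3: Average value = 31.8589 / 7.92 = 4.022588


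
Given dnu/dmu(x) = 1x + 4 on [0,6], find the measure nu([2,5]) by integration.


nu(A) = integral_A (dnu/dmu) dmu = integral_2^5 (1x + 4) dx
Step 1: Antiderivative F(x) = (1/2)x^2 + 4x
Step 2: F(5) = (1/2)*5^2 + 4*5 = 12.5 + 20 = 32.5
Step 3: F(2) = (1/2)*2^2 + 4*2 = 2 + 8 = 10
Step 4: nu([2,5]) = F(5) - F(2) = 32.5 - 10 = 22.5


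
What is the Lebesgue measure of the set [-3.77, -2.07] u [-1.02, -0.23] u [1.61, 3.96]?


For pairwise disjoint intervals, m(union) = sum of lengths.
= (-2.07 - -3.77) + (-0.23 - -1.02) + (3.96 - 1.61)
= 1.7 + 0.79 + 2.35
= 4.84


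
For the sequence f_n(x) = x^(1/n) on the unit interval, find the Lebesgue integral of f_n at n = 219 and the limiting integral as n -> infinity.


At n = 219: f_219(x) = x^(1/219).
Step 1: integral(x^(1/219), 0, 1) = [x^(1/219+1) / (1/219+1)] from 0 to 1
     = 1 / (1/219 + 1) = 1 / ((219+1)/219) = 219/(219+1)
     = 219/220 = 0.995455
Step 2: As n -> infinity, f_n(x) = x^(1/n) -> 1 for x in (0,1], and f_n is increasing in n.
By MCT, lim_n integral(f_n) = integral(lim_n f_n) = integral(1, 0, 1) = 1.
Step 3: Verify convergence: 219/220 = 0.995455 -> 1


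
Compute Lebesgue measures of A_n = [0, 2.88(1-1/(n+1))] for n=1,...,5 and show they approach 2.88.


By continuity of measure from below: if A_n increases to A, then m(A_n) -> m(A).
Here A = [0, 2.88], so m(A) = 2.88
Step 1: a_1 = 2.88*(1 - 1/2) = 1.44, m(A_1) = 1.44
Step 2: a_2 = 2.88*(1 - 1/3) = 1.92, m(A_2) = 1.92
Step 3: a_3 = 2.88*(1 - 1/4) = 2.16, m(A_3) = 2.16
Step 4: a_4 = 2.88*(1 - 1/5) = 2.304, m(A_4) = 2.304
Step 5: a_5 = 2.88*(1 - 1/6) = 2.4, m(A_5) = 2.4
Limit: m(A_n) -> m([0,2.88]) = 2.88
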